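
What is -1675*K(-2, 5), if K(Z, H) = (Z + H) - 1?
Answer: -3350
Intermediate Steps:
K(Z, H) = -1 + H + Z (K(Z, H) = (H + Z) - 1 = -1 + H + Z)
-1675*K(-2, 5) = -1675*(-1 + 5 - 2) = -1675*2 = -3350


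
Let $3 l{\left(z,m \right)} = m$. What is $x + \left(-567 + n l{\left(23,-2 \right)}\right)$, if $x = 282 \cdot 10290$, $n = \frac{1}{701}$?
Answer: $\frac{6101250937}{2103} \approx 2.9012 \cdot 10^{6}$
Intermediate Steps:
$l{\left(z,m \right)} = \frac{m}{3}$
$n = \frac{1}{701} \approx 0.0014265$
$x = 2901780$
$x + \left(-567 + n l{\left(23,-2 \right)}\right) = 2901780 - \left(567 - \frac{\frac{1}{3} \left(-2\right)}{701}\right) = 2901780 + \left(-567 + \frac{1}{701} \left(- \frac{2}{3}\right)\right) = 2901780 - \frac{1192403}{2103} = \frac{6101250937}{2103}$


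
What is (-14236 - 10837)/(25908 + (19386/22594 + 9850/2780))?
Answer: -78743411318/81379606127 ≈ -0.96761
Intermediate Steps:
(-14236 - 10837)/(25908 + (19386/22594 + 9850/2780)) = -25073/(25908 + (19386*(1/22594) + 9850*(1/2780))) = -25073/(25908 + (9693/11297 + 985/278)) = -25073/(25908 + 13822199/3140566) = -25073/81379606127/3140566 = -25073*3140566/81379606127 = -78743411318/81379606127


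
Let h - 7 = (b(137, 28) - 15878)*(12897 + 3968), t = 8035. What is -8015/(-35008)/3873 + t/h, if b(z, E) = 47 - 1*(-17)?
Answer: 1048191989105/36161202656108352 ≈ 2.8987e-5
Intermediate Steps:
b(z, E) = 64 (b(z, E) = 47 + 17 = 64)
h = -266703103 (h = 7 + (64 - 15878)*(12897 + 3968) = 7 - 15814*16865 = 7 - 266703110 = -266703103)
-8015/(-35008)/3873 + t/h = -8015/(-35008)/3873 + 8035/(-266703103) = -8015*(-1/35008)*(1/3873) + 8035*(-1/266703103) = (8015/35008)*(1/3873) - 8035/266703103 = 8015/135585984 - 8035/266703103 = 1048191989105/36161202656108352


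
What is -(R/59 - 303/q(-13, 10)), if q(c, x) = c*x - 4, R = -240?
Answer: 14283/7906 ≈ 1.8066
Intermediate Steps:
q(c, x) = -4 + c*x
-(R/59 - 303/q(-13, 10)) = -(-240/59 - 303/(-4 - 13*10)) = -(-240*1/59 - 303/(-4 - 130)) = -(-240/59 - 303/(-134)) = -(-240/59 - 303*(-1/134)) = -(-240/59 + 303/134) = -1*(-14283/7906) = 14283/7906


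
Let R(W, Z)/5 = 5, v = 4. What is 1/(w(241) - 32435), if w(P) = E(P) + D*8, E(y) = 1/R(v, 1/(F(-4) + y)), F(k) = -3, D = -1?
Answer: -25/811074 ≈ -3.0823e-5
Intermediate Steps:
R(W, Z) = 25 (R(W, Z) = 5*5 = 25)
E(y) = 1/25
w(P) = -199/25 (w(P) = 1/25 - 1*8 = 1/25 - 8 = -199/25)
1/(w(241) - 32435) = 1/(-199/25 - 32435) = 1/(-811074/25) = -25/811074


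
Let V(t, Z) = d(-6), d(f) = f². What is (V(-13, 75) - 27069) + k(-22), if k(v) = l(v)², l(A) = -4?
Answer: -27017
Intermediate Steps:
V(t, Z) = 36 (V(t, Z) = (-6)² = 36)
k(v) = 16 (k(v) = (-4)² = 16)
(V(-13, 75) - 27069) + k(-22) = (36 - 27069) + 16 = -27033 + 16 = -27017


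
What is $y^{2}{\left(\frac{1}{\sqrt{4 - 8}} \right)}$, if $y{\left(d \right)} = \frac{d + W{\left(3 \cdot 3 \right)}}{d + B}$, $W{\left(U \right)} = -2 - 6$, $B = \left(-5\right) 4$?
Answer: $\frac{410305}{2563201} + \frac{30768 i}{2563201} \approx 0.16008 + 0.012004 i$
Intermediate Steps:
$B = -20$
$W{\left(U \right)} = -8$ ($W{\left(U \right)} = -2 - 6 = -8$)
$y{\left(d \right)} = \frac{-8 + d}{-20 + d}$ ($y{\left(d \right)} = \frac{d - 8}{d - 20} = \frac{-8 + d}{-20 + d}$)
$y^{2}{\left(\frac{1}{\sqrt{4 - 8}} \right)} = \left(\frac{-8 + \frac{1}{\sqrt{4 - 8}}}{-20 + \frac{1}{\sqrt{4 - 8}}}\right)^{2} = \left(\frac{-8 + \frac{1}{\sqrt{-4}}}{-20 + \frac{1}{\sqrt{-4}}}\right)^{2} = \left(\frac{-8 + \frac{1}{2 i}}{-20 + \frac{1}{2 i}}\right)^{2} = \left(\frac{-8 - \frac{i}{2}}{-20 - \frac{i}{2}}\right)^{2} = \left(\frac{4 \left(-20 + \frac{i}{2}\right)}{1601} \left(-8 - \frac{i}{2}\right)\right)^{2} = \left(\frac{4 \left(-20 + \frac{i}{2}\right) \left(-8 - \frac{i}{2}\right)}{1601}\right)^{2} = \frac{16 \left(-20 + \frac{i}{2}\right)^{2} \left(-8 - \frac{i}{2}\right)^{2}}{2563201}$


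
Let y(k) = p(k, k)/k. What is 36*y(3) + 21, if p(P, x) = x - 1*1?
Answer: 45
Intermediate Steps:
p(P, x) = -1 + x (p(P, x) = x - 1 = -1 + x)
y(k) = (-1 + k)/k
36*y(3) + 21 = 36*((-1 + 3)/3) + 21 = 36*((1/3)*2) + 21 = 36*(2/3) + 21 = 24 + 21 = 45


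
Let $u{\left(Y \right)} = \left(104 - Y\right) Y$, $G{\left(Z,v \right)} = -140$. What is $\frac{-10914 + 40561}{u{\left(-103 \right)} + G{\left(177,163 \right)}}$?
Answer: $- \frac{29647}{21461} \approx -1.3814$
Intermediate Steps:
$u{\left(Y \right)} = Y \left(104 - Y\right)$
$\frac{-10914 + 40561}{u{\left(-103 \right)} + G{\left(177,163 \right)}} = \frac{-10914 + 40561}{- 103 \left(104 - -103\right) - 140} = \frac{29647}{- 103 \left(104 + 103\right) - 140} = \frac{29647}{\left(-103\right) 207 - 140} = \frac{29647}{-21321 - 140} = \frac{29647}{-21461} = 29647 \left(- \frac{1}{21461}\right) = - \frac{29647}{21461}$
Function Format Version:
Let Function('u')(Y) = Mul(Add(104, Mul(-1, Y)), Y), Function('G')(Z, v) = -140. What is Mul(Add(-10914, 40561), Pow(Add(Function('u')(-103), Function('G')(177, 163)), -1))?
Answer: Rational(-29647, 21461) ≈ -1.3814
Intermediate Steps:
Function('u')(Y) = Mul(Y, Add(104, Mul(-1, Y)))
Mul(Add(-10914, 40561), Pow(Add(Function('u')(-103), Function('G')(177, 163)), -1)) = Mul(Add(-10914, 40561), Pow(Add(Mul(-103, Add(104, Mul(-1, -103))), -140), -1)) = Mul(29647, Pow(Add(Mul(-103, Add(104, 103)), -140), -1)) = Mul(29647, Pow(Add(Mul(-103, 207), -140), -1)) = Mul(29647, Pow(Add(-21321, -140), -1)) = Mul(29647, Pow(-21461, -1)) = Mul(29647, Rational(-1, 21461)) = Rational(-29647, 21461)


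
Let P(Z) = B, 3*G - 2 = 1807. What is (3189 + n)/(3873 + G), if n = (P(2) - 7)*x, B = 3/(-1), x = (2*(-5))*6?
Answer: 1263/1492 ≈ 0.84651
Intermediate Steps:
G = 603 (G = ⅔ + (⅓)*1807 = ⅔ + 1807/3 = 603)
x = -60 (x = -10*6 = -60)
B = -3 (B = 3*(-1) = -3)
P(Z) = -3
n = 600 (n = (-3 - 7)*(-60) = -10*(-60) = 600)
(3189 + n)/(3873 + G) = (3189 + 600)/(3873 + 603) = 3789/4476 = 3789*(1/4476) = 1263/1492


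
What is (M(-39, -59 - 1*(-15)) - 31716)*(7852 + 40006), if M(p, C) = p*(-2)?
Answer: -1514131404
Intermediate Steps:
M(p, C) = -2*p
(M(-39, -59 - 1*(-15)) - 31716)*(7852 + 40006) = (-2*(-39) - 31716)*(7852 + 40006) = (78 - 31716)*47858 = -31638*47858 = -1514131404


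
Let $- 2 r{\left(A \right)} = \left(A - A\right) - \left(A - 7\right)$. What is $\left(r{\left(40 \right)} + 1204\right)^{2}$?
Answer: $\frac{5958481}{4} \approx 1.4896 \cdot 10^{6}$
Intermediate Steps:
$r{\left(A \right)} = - \frac{7}{2} + \frac{A}{2}$ ($r{\left(A \right)} = - \frac{\left(A - A\right) - \left(A - 7\right)}{2} = - \frac{0 - \left(A - 7\right)}{2} = - \frac{0 - \left(-7 + A\right)}{2} = - \frac{7 - A}{2} = - \frac{7}{2} + \frac{A}{2}$)
$\left(r{\left(40 \right)} + 1204\right)^{2} = \left(\left(- \frac{7}{2} + \frac{1}{2} \cdot 40\right) + 1204\right)^{2} = \left(\left(- \frac{7}{2} + 20\right) + 1204\right)^{2} = \left(\frac{33}{2} + 1204\right)^{2} = \left(\frac{2441}{2}\right)^{2} = \frac{5958481}{4}$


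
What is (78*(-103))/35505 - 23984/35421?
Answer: -126236026/139735845 ≈ -0.90339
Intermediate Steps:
(78*(-103))/35505 - 23984/35421 = -8034*1/35505 - 23984*1/35421 = -2678/11835 - 23984/35421 = -126236026/139735845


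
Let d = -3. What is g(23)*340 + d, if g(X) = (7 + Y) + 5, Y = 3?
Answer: 5097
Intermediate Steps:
g(X) = 15 (g(X) = (7 + 3) + 5 = 10 + 5 = 15)
g(23)*340 + d = 15*340 - 3 = 5100 - 3 = 5097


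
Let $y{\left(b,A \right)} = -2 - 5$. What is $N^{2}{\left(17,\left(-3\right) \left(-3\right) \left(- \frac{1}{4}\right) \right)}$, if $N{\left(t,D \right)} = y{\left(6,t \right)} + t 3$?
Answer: $1936$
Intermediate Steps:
$y{\left(b,A \right)} = -7$
$N{\left(t,D \right)} = -7 + 3 t$ ($N{\left(t,D \right)} = -7 + t 3 = -7 + 3 t$)
$N^{2}{\left(17,\left(-3\right) \left(-3\right) \left(- \frac{1}{4}\right) \right)} = \left(-7 + 3 \cdot 17\right)^{2} = \left(-7 + 51\right)^{2} = 44^{2} = 1936$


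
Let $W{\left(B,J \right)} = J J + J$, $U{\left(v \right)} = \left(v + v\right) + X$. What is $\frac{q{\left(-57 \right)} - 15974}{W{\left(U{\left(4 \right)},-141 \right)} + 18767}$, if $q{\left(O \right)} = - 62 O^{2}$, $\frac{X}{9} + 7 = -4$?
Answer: $- \frac{217412}{38507} \approx -5.646$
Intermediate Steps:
$X = -99$ ($X = -63 + 9 \left(-4\right) = -63 - 36 = -99$)
$U{\left(v \right)} = -99 + 2 v$ ($U{\left(v \right)} = \left(v + v\right) - 99 = 2 v - 99 = -99 + 2 v$)
$W{\left(B,J \right)} = J + J^{2}$ ($W{\left(B,J \right)} = J^{2} + J = J + J^{2}$)
$\frac{q{\left(-57 \right)} - 15974}{W{\left(U{\left(4 \right)},-141 \right)} + 18767} = \frac{- 62 \left(-57\right)^{2} - 15974}{- 141 \left(1 - 141\right) + 18767} = \frac{\left(-62\right) 3249 - 15974}{\left(-141\right) \left(-140\right) + 18767} = \frac{-201438 - 15974}{19740 + 18767} = - \frac{217412}{38507}$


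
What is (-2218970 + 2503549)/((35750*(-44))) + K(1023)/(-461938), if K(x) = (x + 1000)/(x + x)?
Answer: -6112862537993/33788224041000 ≈ -0.18092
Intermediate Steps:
K(x) = (1000 + x)/(2*x) (K(x) = (1000 + x)/((2*x)) = (1000 + x)*(1/(2*x)) = (1000 + x)/(2*x))
(-2218970 + 2503549)/((35750*(-44))) + K(1023)/(-461938) = (-2218970 + 2503549)/((35750*(-44))) + ((1/2)*(1000 + 1023)/1023)/(-461938) = 284579/(-1573000) + ((1/2)*(1/1023)*2023)*(-1/461938) = 284579*(-1/1573000) + (2023/2046)*(-1/461938) = -284579/1573000 - 2023/945125148 = -6112862537993/33788224041000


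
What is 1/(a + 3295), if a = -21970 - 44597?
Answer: -1/63272 ≈ -1.5805e-5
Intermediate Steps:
a = -66567
1/(a + 3295) = 1/(-66567 + 3295) = 1/(-63272) = -1/63272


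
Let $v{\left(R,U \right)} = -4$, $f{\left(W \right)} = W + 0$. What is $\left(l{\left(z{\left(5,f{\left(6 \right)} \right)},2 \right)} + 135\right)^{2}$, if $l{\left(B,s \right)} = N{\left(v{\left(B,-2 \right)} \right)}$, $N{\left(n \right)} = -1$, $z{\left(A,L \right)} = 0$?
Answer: $17956$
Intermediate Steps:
$f{\left(W \right)} = W$
$l{\left(B,s \right)} = -1$
$\left(l{\left(z{\left(5,f{\left(6 \right)} \right)},2 \right)} + 135\right)^{2} = \left(-1 + 135\right)^{2} = 134^{2} = 17956$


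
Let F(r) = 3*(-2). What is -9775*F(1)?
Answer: 58650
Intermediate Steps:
F(r) = -6
-9775*F(1) = -9775*(-6) = 58650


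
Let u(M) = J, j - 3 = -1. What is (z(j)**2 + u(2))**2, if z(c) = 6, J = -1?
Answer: 1225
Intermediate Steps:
j = 2 (j = 3 - 1 = 2)
u(M) = -1
(z(j)**2 + u(2))**2 = (6**2 - 1)**2 = (36 - 1)**2 = 35**2 = 1225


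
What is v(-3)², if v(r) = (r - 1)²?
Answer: 256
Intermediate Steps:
v(r) = (-1 + r)²
v(-3)² = ((-1 - 3)²)² = ((-4)²)² = 16² = 256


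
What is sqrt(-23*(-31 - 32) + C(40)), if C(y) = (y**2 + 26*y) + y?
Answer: sqrt(4129) ≈ 64.257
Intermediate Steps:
C(y) = y**2 + 27*y
sqrt(-23*(-31 - 32) + C(40)) = sqrt(-23*(-31 - 32) + 40*(27 + 40)) = sqrt(-23*(-63) + 40*67) = sqrt(1449 + 2680) = sqrt(4129)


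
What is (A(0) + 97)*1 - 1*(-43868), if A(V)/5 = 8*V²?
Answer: 43965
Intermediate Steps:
A(V) = 40*V² (A(V) = 5*(8*V²) = 40*V²)
(A(0) + 97)*1 - 1*(-43868) = (40*0² + 97)*1 - 1*(-43868) = (40*0 + 97)*1 + 43868 = (0 + 97)*1 + 43868 = 97*1 + 43868 = 97 + 43868 = 43965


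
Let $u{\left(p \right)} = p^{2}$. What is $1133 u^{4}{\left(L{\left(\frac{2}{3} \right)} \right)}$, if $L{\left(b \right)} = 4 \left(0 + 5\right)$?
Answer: $29004800000000$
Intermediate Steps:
$L{\left(b \right)} = 20$ ($L{\left(b \right)} = 4 \cdot 5 = 20$)
$1133 u^{4}{\left(L{\left(\frac{2}{3} \right)} \right)} = 1133 \left(20^{2}\right)^{4} = 1133 \cdot 400^{4} = 1133 \cdot 25600000000 = 29004800000000$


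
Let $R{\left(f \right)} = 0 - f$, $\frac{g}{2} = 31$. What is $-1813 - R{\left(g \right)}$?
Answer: $-1751$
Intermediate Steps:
$g = 62$ ($g = 2 \cdot 31 = 62$)
$R{\left(f \right)} = - f$
$-1813 - R{\left(g \right)} = -1813 - \left(-1\right) 62 = -1813 - -62 = -1813 + 62 = -1751$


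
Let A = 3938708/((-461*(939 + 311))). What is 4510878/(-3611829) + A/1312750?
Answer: -284363997845450161/227687348708828125 ≈ -1.2489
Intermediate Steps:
A = -1969354/288125 (A = 3938708/((-461*1250)) = 3938708/(-576250) = 3938708*(-1/576250) = -1969354/288125 ≈ -6.8351)
4510878/(-3611829) + A/1312750 = 4510878/(-3611829) - 1969354/288125/1312750 = 4510878*(-1/3611829) - 1969354/288125*1/1312750 = -1503626/1203943 - 984677/189118046875 = -284363997845450161/227687348708828125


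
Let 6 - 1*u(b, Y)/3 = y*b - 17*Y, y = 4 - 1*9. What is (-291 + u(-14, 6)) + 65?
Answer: -112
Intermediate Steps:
y = -5 (y = 4 - 9 = -5)
u(b, Y) = 18 + 15*b + 51*Y (u(b, Y) = 18 - 3*(-5*b - 17*Y) = 18 - 3*(-17*Y - 5*b) = 18 + (15*b + 51*Y) = 18 + 15*b + 51*Y)
(-291 + u(-14, 6)) + 65 = (-291 + (18 + 15*(-14) + 51*6)) + 65 = (-291 + (18 - 210 + 306)) + 65 = (-291 + 114) + 65 = -177 + 65 = -112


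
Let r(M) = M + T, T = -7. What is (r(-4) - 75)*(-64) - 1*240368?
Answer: -234864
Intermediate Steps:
r(M) = -7 + M (r(M) = M - 7 = -7 + M)
(r(-4) - 75)*(-64) - 1*240368 = ((-7 - 4) - 75)*(-64) - 1*240368 = (-11 - 75)*(-64) - 240368 = -86*(-64) - 240368 = 5504 - 240368 = -234864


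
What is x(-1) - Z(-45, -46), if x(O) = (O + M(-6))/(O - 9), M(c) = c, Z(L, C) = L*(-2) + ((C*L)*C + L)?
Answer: 951757/10 ≈ 95176.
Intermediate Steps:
Z(L, C) = -L + L*C² (Z(L, C) = -2*L + (L*C² + L) = -2*L + (L + L*C²) = -L + L*C²)
x(O) = (-6 + O)/(-9 + O) (x(O) = (O - 6)/(O - 9) = (-6 + O)/(-9 + O))
x(-1) - Z(-45, -46) = (-6 - 1)/(-9 - 1) - (-45)*(-1 + (-46)²) = -7/(-10) - (-45)*(-1 + 2116) = -⅒*(-7) - (-45)*2115 = 7/10 - 1*(-95175) = 7/10 + 95175 = 951757/10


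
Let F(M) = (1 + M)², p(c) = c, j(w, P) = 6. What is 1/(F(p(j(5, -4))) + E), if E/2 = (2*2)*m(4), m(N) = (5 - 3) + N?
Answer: 1/97 ≈ 0.010309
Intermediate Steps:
m(N) = 2 + N
E = 48 (E = 2*((2*2)*(2 + 4)) = 2*(4*6) = 2*24 = 48)
1/(F(p(j(5, -4))) + E) = 1/((1 + 6)² + 48) = 1/(7² + 48) = 1/(49 + 48) = 1/97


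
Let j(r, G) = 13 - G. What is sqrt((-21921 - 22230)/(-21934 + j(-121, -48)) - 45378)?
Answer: I*sqrt(2412127324771)/7291 ≈ 213.02*I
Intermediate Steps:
sqrt((-21921 - 22230)/(-21934 + j(-121, -48)) - 45378) = sqrt((-21921 - 22230)/(-21934 + (13 - 1*(-48))) - 45378) = sqrt(-44151/(-21934 + (13 + 48)) - 45378) = sqrt(-44151/(-21934 + 61) - 45378) = sqrt(-44151/(-21873) - 45378) = sqrt(-44151*(-1/21873) - 45378) = sqrt(14717/7291 - 45378) = sqrt(-330836281/7291) = I*sqrt(2412127324771)/7291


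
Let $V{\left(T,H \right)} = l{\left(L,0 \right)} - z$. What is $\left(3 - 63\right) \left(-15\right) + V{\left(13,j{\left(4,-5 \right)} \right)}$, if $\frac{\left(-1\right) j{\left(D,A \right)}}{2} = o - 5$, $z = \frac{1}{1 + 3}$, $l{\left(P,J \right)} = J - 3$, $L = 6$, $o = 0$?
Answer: $\frac{3587}{4} \approx 896.75$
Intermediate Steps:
$l{\left(P,J \right)} = -3 + J$
$z = \frac{1}{4} \approx 0.25$
$j{\left(D,A \right)} = 10$ ($j{\left(D,A \right)} = - 2 \left(0 - 5\right) = \left(-2\right) \left(-5\right) = 10$)
$V{\left(T,H \right)} = - \frac{13}{4}$ ($V{\left(T,H \right)} = \left(-3 + 0\right) - \frac{1}{4} = -3 - \frac{1}{4} = - \frac{13}{4}$)
$\left(3 - 63\right) \left(-15\right) + V{\left(13,j{\left(4,-5 \right)} \right)} = \left(3 - 63\right) \left(-15\right) - \frac{13}{4} = \left(-60\right) \left(-15\right) - \frac{13}{4} = 900 - \frac{13}{4} = \frac{3587}{4}$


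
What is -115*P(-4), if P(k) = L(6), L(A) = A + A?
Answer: -1380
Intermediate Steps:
L(A) = 2*A
P(k) = 12 (P(k) = 2*6 = 12)
-115*P(-4) = -115*12 = -1380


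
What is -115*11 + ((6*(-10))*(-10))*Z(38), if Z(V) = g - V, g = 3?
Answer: -22265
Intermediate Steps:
Z(V) = 3 - V
-115*11 + ((6*(-10))*(-10))*Z(38) = -115*11 + ((6*(-10))*(-10))*(3 - 1*38) = -1265 + (-60*(-10))*(3 - 38) = -1265 + 600*(-35) = -1265 - 21000 = -22265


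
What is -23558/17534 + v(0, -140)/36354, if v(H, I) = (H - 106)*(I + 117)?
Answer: -203419910/159357759 ≈ -1.2765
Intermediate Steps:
v(H, I) = (-106 + H)*(117 + I)
-23558/17534 + v(0, -140)/36354 = -23558/17534 + (-12402 - 106*(-140) + 117*0 + 0*(-140))/36354 = -23558*1/17534 + (-12402 + 14840 + 0 + 0)*(1/36354) = -11779/8767 + 2438*(1/36354) = -11779/8767 + 1219/18177 = -203419910/159357759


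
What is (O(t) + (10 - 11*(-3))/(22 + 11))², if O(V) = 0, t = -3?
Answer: 1849/1089 ≈ 1.6979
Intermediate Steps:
(O(t) + (10 - 11*(-3))/(22 + 11))² = (0 + (10 - 11*(-3))/(22 + 11))² = (0 + (10 + 33)/33)² = (0 + 43*(1/33))² = (0 + 43/33)² = (43/33)² = 1849/1089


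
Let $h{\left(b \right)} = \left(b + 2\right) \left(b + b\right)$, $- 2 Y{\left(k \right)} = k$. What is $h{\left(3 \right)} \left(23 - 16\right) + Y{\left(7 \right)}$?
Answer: $\frac{413}{2} \approx 206.5$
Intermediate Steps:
$Y{\left(k \right)} = - \frac{k}{2}$
$h{\left(b \right)} = 2 b \left(2 + b\right)$ ($h{\left(b \right)} = \left(2 + b\right) 2 b = 2 b \left(2 + b\right)$)
$h{\left(3 \right)} \left(23 - 16\right) + Y{\left(7 \right)} = 2 \cdot 3 \left(2 + 3\right) \left(23 - 16\right) - \frac{7}{2} = 2 \cdot 3 \cdot 5 \left(23 - 16\right) - \frac{7}{2} = 30 \cdot 7 - \frac{7}{2} = 210 - \frac{7}{2} = \frac{413}{2}$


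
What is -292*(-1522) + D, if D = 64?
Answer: 444488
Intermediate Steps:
-292*(-1522) + D = -292*(-1522) + 64 = 444424 + 64 = 444488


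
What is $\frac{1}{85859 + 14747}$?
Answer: $\frac{1}{100606} \approx 9.9398 \cdot 10^{-6}$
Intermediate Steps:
$\frac{1}{85859 + 14747} = \frac{1}{100606}$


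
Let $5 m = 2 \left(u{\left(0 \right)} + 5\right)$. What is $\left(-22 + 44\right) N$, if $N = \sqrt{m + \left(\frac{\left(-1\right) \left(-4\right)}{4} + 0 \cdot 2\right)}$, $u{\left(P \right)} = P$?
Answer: $22 \sqrt{3} \approx 38.105$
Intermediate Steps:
$m = 2$ ($m = \frac{2 \left(0 + 5\right)}{5} = \frac{2 \cdot 5}{5} = \frac{1}{5} \cdot 10 = 2$)
$N = \sqrt{3}$ ($N = \sqrt{2 + \left(\frac{\left(-1\right) \left(-4\right)}{4} + 0 \cdot 2\right)} = \sqrt{2 + \left(4 \cdot \frac{1}{4} + 0\right)} = \sqrt{2 + \left(1 + 0\right)} = \sqrt{2 + 1} = \sqrt{3} \approx 1.732$)
$\left(-22 + 44\right) N = \left(-22 + 44\right) \sqrt{3} = 22 \sqrt{3}$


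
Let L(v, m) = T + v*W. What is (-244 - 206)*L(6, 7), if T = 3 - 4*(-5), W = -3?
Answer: -2250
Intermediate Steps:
T = 23 (T = 3 + 20 = 23)
L(v, m) = 23 - 3*v (L(v, m) = 23 + v*(-3) = 23 - 3*v)
(-244 - 206)*L(6, 7) = (-244 - 206)*(23 - 3*6) = -450*(23 - 18) = -450*5 = -2250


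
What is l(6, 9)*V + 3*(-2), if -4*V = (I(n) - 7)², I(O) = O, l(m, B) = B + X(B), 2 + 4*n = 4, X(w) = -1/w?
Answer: -899/9 ≈ -99.889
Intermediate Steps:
n = ½ (n = -½ + (¼)*4 = -½ + 1 = ½ ≈ 0.50000)
l(m, B) = B - 1/B
V = -169/16 (V = -(½ - 7)²/4 = -(-13/2)²/4 = -¼*169/4 = -169/16 ≈ -10.563)
l(6, 9)*V + 3*(-2) = (9 - 1/9)*(-169/16) + 3*(-2) = (9 - 1*⅑)*(-169/16) - 6 = (9 - ⅑)*(-169/16) - 6 = (80/9)*(-169/16) - 6 = -845/9 - 6 = -899/9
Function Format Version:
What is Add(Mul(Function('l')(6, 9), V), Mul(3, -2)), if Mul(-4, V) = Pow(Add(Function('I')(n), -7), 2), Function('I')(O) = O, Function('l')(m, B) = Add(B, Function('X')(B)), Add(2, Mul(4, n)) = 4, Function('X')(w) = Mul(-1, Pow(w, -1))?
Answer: Rational(-899, 9) ≈ -99.889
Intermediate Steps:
n = Rational(1, 2) (n = Add(Rational(-1, 2), Mul(Rational(1, 4), 4)) = Add(Rational(-1, 2), 1) = Rational(1, 2) ≈ 0.50000)
Function('l')(m, B) = Add(B, Mul(-1, Pow(B, -1)))
V = Rational(-169, 16) (V = Mul(Rational(-1, 4), Pow(Add(Rational(1, 2), -7), 2)) = Mul(Rational(-1, 4), Pow(Rational(-13, 2), 2)) = Mul(Rational(-1, 4), Rational(169, 4)) = Rational(-169, 16) ≈ -10.563)
Add(Mul(Function('l')(6, 9), V), Mul(3, -2)) = Add(Mul(Add(9, Mul(-1, Pow(9, -1))), Rational(-169, 16)), Mul(3, -2)) = Add(Mul(Add(9, Mul(-1, Rational(1, 9))), Rational(-169, 16)), -6) = Add(Mul(Add(9, Rational(-1, 9)), Rational(-169, 16)), -6) = Add(Mul(Rational(80, 9), Rational(-169, 16)), -6) = Add(Rational(-845, 9), -6) = Rational(-899, 9)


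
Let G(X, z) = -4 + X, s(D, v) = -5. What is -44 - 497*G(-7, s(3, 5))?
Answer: 5423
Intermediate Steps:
-44 - 497*G(-7, s(3, 5)) = -44 - 497*(-4 - 7) = -44 - 497*(-11) = -44 + 5467 = 5423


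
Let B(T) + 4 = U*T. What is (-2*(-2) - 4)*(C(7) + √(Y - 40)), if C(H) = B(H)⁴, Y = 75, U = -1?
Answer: 0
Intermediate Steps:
B(T) = -4 - T
C(H) = (-4 - H)⁴
(-2*(-2) - 4)*(C(7) + √(Y - 40)) = (-2*(-2) - 4)*((4 + 7)⁴ + √(75 - 40)) = (4 - 4)*(11⁴ + √35) = 0*(14641 + √35) = 0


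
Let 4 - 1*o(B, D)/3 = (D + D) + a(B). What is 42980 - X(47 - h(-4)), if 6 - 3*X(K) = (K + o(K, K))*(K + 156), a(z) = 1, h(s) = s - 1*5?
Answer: 71482/3 ≈ 23827.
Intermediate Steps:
h(s) = -5 + s (h(s) = s - 5 = -5 + s)
o(B, D) = 9 - 6*D (o(B, D) = 12 - 3*((D + D) + 1) = 12 - 3*(2*D + 1) = 12 - 3*(1 + 2*D) = 12 + (-3 - 6*D) = 9 - 6*D)
X(K) = 2 - (9 - 5*K)*(156 + K)/3 (X(K) = 2 - (K + (9 - 6*K))*(K + 156)/3 = 2 - (9 - 5*K)*(156 + K)/3)
42980 - X(47 - h(-4)) = 42980 - (-466 + 257*(47 - (-5 - 4)) + 5*(47 - (-5 - 4))²/3) = 42980 - (-466 + 257*(47 - 1*(-9)) + 5*(47 - 1*(-9))²/3) = 42980 - (-466 + 257*(47 + 9) + 5*(47 + 9)²/3) = 42980 - (-466 + 257*56 + (5/3)*56²) = 42980 - (-466 + 14392 + (5/3)*3136) = 42980 - (-466 + 14392 + 15680/3) = 42980 - 1*57458/3 = 42980 - 57458/3 = 71482/3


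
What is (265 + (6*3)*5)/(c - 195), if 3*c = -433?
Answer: -1065/1018 ≈ -1.0462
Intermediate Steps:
c = -433/3 (c = (⅓)*(-433) = -433/3 ≈ -144.33)
(265 + (6*3)*5)/(c - 195) = (265 + (6*3)*5)/(-433/3 - 195) = (265 + 18*5)/(-1018/3) = (265 + 90)*(-3/1018) = 355*(-3/1018) = -1065/1018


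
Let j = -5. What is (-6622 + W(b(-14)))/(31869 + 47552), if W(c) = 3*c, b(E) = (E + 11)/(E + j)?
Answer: -125809/1508999 ≈ -0.083372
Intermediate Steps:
b(E) = (11 + E)/(-5 + E) (b(E) = (E + 11)/(E - 5) = (11 + E)/(-5 + E))
(-6622 + W(b(-14)))/(31869 + 47552) = (-6622 + 3*((11 - 14)/(-5 - 14)))/(31869 + 47552) = (-6622 + 3*(-3/(-19)))/79421 = (-6622 + 3*(-1/19*(-3)))*(1/79421) = (-6622 + 3*(3/19))*(1/79421) = (-6622 + 9/19)*(1/79421) = -125809/19*1/79421 = -125809/1508999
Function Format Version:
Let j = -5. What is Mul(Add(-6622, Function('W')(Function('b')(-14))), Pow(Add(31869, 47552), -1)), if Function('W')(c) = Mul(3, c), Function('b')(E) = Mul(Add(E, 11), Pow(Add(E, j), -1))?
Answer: Rational(-125809, 1508999) ≈ -0.083372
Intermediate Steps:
Function('b')(E) = Mul(Pow(Add(-5, E), -1), Add(11, E)) (Function('b')(E) = Mul(Add(E, 11), Pow(Add(E, -5), -1)) = Mul(Add(11, E), Pow(Add(-5, E), -1)) = Mul(Pow(Add(-5, E), -1), Add(11, E)))
Mul(Add(-6622, Function('W')(Function('b')(-14))), Pow(Add(31869, 47552), -1)) = Mul(Add(-6622, Mul(3, Mul(Pow(Add(-5, -14), -1), Add(11, -14)))), Pow(Add(31869, 47552), -1)) = Mul(Add(-6622, Mul(3, Mul(Pow(-19, -1), -3))), Pow(79421, -1)) = Mul(Add(-6622, Mul(3, Mul(Rational(-1, 19), -3))), Rational(1, 79421)) = Mul(Add(-6622, Mul(3, Rational(3, 19))), Rational(1, 79421)) = Mul(Add(-6622, Rational(9, 19)), Rational(1, 79421)) = Mul(Rational(-125809, 19), Rational(1, 79421)) = Rational(-125809, 1508999)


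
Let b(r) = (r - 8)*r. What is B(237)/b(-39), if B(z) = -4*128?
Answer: -512/1833 ≈ -0.27932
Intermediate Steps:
B(z) = -512
b(r) = r*(-8 + r) (b(r) = (-8 + r)*r = r*(-8 + r))
B(237)/b(-39) = -512*(-1/(39*(-8 - 39))) = -512/((-39*(-47))) = -512/1833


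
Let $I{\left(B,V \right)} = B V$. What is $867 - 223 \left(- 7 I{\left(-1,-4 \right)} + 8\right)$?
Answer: $5327$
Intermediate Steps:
$867 - 223 \left(- 7 I{\left(-1,-4 \right)} + 8\right) = 867 - 223 \left(- 7 \left(\left(-1\right) \left(-4\right)\right) + 8\right) = 867 - 223 \left(\left(-7\right) 4 + 8\right) = 867 - 223 \left(-28 + 8\right) = 867 - -4460 = 867 + 4460 = 5327$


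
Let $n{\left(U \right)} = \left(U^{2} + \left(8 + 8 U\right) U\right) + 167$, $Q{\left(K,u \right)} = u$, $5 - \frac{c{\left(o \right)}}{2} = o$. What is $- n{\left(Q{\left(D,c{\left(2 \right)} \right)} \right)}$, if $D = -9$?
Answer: $-539$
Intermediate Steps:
$c{\left(o \right)} = 10 - 2 o$
$n{\left(U \right)} = 167 + U^{2} + U \left(8 + 8 U\right)$ ($n{\left(U \right)} = \left(U^{2} + U \left(8 + 8 U\right)\right) + 167 = 167 + U^{2} + U \left(8 + 8 U\right)$)
$- n{\left(Q{\left(D,c{\left(2 \right)} \right)} \right)} = - (167 + 8 \left(10 - 4\right) + 9 \left(10 - 4\right)^{2}) = - (167 + 8 \cdot 6 + 9 \cdot 6^{2}) = - (167 + 48 + 9 \cdot 36) = - (167 + 48 + 324) = \left(-1\right) 539 = -539$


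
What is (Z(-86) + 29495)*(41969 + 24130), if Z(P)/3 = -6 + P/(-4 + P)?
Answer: 9742948534/5 ≈ 1.9486e+9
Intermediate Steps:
Z(P) = -18 + 3*P/(-4 + P) (Z(P) = 3*(-6 + P/(-4 + P)) = -18 + 3*P/(-4 + P))
(Z(-86) + 29495)*(41969 + 24130) = (3*(24 - 5*(-86))/(-4 - 86) + 29495)*(41969 + 24130) = (3*(24 + 430)/(-90) + 29495)*66099 = (3*(-1/90)*454 + 29495)*66099 = (-227/15 + 29495)*66099 = (442198/15)*66099 = 9742948534/5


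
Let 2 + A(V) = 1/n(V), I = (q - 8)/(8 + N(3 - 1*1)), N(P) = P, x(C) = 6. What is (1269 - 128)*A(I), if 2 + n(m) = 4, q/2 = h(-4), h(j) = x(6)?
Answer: -3423/2 ≈ -1711.5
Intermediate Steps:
h(j) = 6
q = 12 (q = 2*6 = 12)
n(m) = 2 (n(m) = -2 + 4 = 2)
I = ⅖ (I = (12 - 8)/(8 + (3 - 1*1)) = 4/(8 + (3 - 1)) = 4/(8 + 2) = 4/10 = 4*(⅒) = ⅖ ≈ 0.40000)
A(V) = -3/2 (A(V) = -2 + 1/2 = -2 + ½ = -3/2)
(1269 - 128)*A(I) = (1269 - 128)*(-3/2) = 1141*(-3/2) = -3423/2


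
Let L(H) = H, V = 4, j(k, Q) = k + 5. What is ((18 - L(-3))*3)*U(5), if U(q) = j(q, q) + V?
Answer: 882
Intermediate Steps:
j(k, Q) = 5 + k
U(q) = 9 + q (U(q) = (5 + q) + 4 = 9 + q)
((18 - L(-3))*3)*U(5) = ((18 - 1*(-3))*3)*(9 + 5) = ((18 + 3)*3)*14 = (21*3)*14 = 63*14 = 882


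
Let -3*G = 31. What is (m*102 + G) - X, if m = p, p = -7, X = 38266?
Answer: -116971/3 ≈ -38990.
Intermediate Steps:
G = -31/3 (G = -⅓*31 = -31/3 ≈ -10.333)
m = -7
(m*102 + G) - X = (-7*102 - 31/3) - 1*38266 = (-714 - 31/3) - 38266 = -2173/3 - 38266 = -116971/3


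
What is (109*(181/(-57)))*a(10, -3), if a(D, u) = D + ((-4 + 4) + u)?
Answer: -138103/57 ≈ -2422.9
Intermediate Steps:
a(D, u) = D + u (a(D, u) = D + (0 + u) = D + u)
(109*(181/(-57)))*a(10, -3) = (109*(181/(-57)))*(10 - 3) = (109*(181*(-1/57)))*7 = (109*(-181/57))*7 = -19729/57*7 = -138103/57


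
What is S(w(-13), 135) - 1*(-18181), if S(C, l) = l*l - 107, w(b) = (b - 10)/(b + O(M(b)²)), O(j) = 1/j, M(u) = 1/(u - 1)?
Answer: 36299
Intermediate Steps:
M(u) = 1/(-1 + u)
w(b) = (-10 + b)/(b + (-1 + b)²) (w(b) = (b - 10)/(b + 1/((1/(-1 + b))²)) = (-10 + b)/(b + 1/((-1 + b)⁻²)) = (-10 + b)/(b + (-1 + b)²))
S(C, l) = -107 + l² (S(C, l) = l² - 107 = -107 + l²)
S(w(-13), 135) - 1*(-18181) = (-107 + 135²) - 1*(-18181) = (-107 + 18225) + 18181 = 18118 + 18181 = 36299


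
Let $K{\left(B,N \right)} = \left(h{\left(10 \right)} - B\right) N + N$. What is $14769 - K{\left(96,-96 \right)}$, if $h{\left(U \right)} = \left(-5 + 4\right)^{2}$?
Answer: $5745$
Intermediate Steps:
$h{\left(U \right)} = 1$ ($h{\left(U \right)} = \left(-1\right)^{2} = 1$)
$K{\left(B,N \right)} = N + N \left(1 - B\right)$ ($K{\left(B,N \right)} = \left(1 - B\right) N + N = N \left(1 - B\right) + N = N + N \left(1 - B\right)$)
$14769 - K{\left(96,-96 \right)} = 14769 - - 96 \left(2 - 96\right) = 14769 - \left(-96\right) \left(-94\right) = 14769 - 9024 = 5745$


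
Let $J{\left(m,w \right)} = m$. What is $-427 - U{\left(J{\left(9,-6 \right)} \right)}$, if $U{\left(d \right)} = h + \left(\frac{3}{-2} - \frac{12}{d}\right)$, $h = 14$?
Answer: $- \frac{2629}{6} \approx -438.17$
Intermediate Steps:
$U{\left(d \right)} = \frac{25}{2} - \frac{12}{d}$ ($U{\left(d \right)} = 14 + \left(\frac{3}{-2} - \frac{12}{d}\right) = 14 + \left(3 \left(- \frac{1}{2}\right) - \frac{12}{d}\right) = 14 - \left(\frac{3}{2} + \frac{12}{d}\right) = \frac{25}{2} - \frac{12}{d}$)
$-427 - U{\left(J{\left(9,-6 \right)} \right)} = -427 - \left(\frac{25}{2} - \frac{12}{9}\right) = -427 - \left(\frac{25}{2} - \frac{4}{3}\right) = -427 - \frac{67}{6} = - \frac{2629}{6}$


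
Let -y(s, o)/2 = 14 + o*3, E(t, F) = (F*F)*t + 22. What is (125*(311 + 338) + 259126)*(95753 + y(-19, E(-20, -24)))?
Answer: 56043762963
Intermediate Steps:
E(t, F) = 22 + t*F² (E(t, F) = F²*t + 22 = t*F² + 22 = 22 + t*F²)
y(s, o) = -28 - 6*o (y(s, o) = -2*(14 + o*3) = -2*(14 + 3*o) = -28 - 6*o)
(125*(311 + 338) + 259126)*(95753 + y(-19, E(-20, -24))) = (125*(311 + 338) + 259126)*(95753 + (-28 - 6*(22 - 20*(-24)²))) = (125*649 + 259126)*(95753 + (-28 - 6*(22 - 20*576))) = (81125 + 259126)*(95753 + (-28 - 6*(22 - 11520))) = 340251*(95753 + (-28 - 6*(-11498))) = 340251*(95753 + (-28 + 68988)) = 340251*(95753 + 68960) = 340251*164713 = 56043762963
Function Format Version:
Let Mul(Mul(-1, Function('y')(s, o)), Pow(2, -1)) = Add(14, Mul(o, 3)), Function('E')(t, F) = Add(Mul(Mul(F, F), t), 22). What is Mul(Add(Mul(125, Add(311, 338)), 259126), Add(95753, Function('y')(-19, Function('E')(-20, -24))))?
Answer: 56043762963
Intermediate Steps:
Function('E')(t, F) = Add(22, Mul(t, Pow(F, 2))) (Function('E')(t, F) = Add(Mul(Pow(F, 2), t), 22) = Add(Mul(t, Pow(F, 2)), 22) = Add(22, Mul(t, Pow(F, 2))))
Function('y')(s, o) = Add(-28, Mul(-6, o)) (Function('y')(s, o) = Mul(-2, Add(14, Mul(o, 3))) = Mul(-2, Add(14, Mul(3, o))) = Add(-28, Mul(-6, o)))
Mul(Add(Mul(125, Add(311, 338)), 259126), Add(95753, Function('y')(-19, Function('E')(-20, -24)))) = Mul(Add(Mul(125, Add(311, 338)), 259126), Add(95753, Add(-28, Mul(-6, Add(22, Mul(-20, Pow(-24, 2))))))) = Mul(Add(Mul(125, 649), 259126), Add(95753, Add(-28, Mul(-6, Add(22, Mul(-20, 576)))))) = Mul(Add(81125, 259126), Add(95753, Add(-28, Mul(-6, Add(22, -11520))))) = Mul(340251, Add(95753, Add(-28, Mul(-6, -11498)))) = Mul(340251, Add(95753, Add(-28, 68988))) = Mul(340251, Add(95753, 68960)) = Mul(340251, 164713) = 56043762963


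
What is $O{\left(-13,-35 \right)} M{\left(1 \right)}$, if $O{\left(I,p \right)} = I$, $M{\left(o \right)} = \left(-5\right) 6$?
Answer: $390$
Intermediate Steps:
$M{\left(o \right)} = -30$
$O{\left(-13,-35 \right)} M{\left(1 \right)} = \left(-13\right) \left(-30\right) = 390$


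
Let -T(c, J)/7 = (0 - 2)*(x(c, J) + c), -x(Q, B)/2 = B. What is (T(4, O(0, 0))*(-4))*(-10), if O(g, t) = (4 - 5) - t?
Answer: 3360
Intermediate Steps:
x(Q, B) = -2*B
O(g, t) = -1 - t
T(c, J) = -28*J + 14*c (T(c, J) = -7*(0 - 2)*(-2*J + c) = -(-14)*(c - 2*J) = -7*(-2*c + 4*J) = -28*J + 14*c)
(T(4, O(0, 0))*(-4))*(-10) = ((-28*(-1 - 1*0) + 14*4)*(-4))*(-10) = ((-28*(-1 + 0) + 56)*(-4))*(-10) = ((-28*(-1) + 56)*(-4))*(-10) = ((28 + 56)*(-4))*(-10) = (84*(-4))*(-10) = -336*(-10) = 3360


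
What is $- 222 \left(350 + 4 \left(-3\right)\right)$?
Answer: $-75036$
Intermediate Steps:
$- 222 \left(350 + 4 \left(-3\right)\right) = - 222 \left(350 - 12\right) = \left(-222\right) 338 = -75036$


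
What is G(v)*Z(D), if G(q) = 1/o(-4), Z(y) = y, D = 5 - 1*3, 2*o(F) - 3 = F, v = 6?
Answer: -4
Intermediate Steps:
o(F) = 3/2 + F/2
D = 2 (D = 5 - 3 = 2)
G(q) = -2 (G(q) = 1/(3/2 + (½)*(-4)) = 1/(3/2 - 2) = 1/(-½) = -2)
G(v)*Z(D) = -2*2 = -4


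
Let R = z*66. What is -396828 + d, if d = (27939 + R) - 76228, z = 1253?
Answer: -362419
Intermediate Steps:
R = 82698 (R = 1253*66 = 82698)
d = 34409 (d = (27939 + 82698) - 76228 = 110637 - 76228 = 34409)
-396828 + d = -396828 + 34409 = -362419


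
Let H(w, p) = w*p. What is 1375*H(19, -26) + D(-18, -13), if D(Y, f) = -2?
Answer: -679252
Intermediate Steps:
H(w, p) = p*w
1375*H(19, -26) + D(-18, -13) = 1375*(-26*19) - 2 = 1375*(-494) - 2 = -679250 - 2 = -679252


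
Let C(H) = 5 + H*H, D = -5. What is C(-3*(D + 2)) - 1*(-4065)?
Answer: 4151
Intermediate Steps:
C(H) = 5 + H**2
C(-3*(D + 2)) - 1*(-4065) = (5 + (-3*(-5 + 2))**2) - 1*(-4065) = (5 + (-3*(-3))**2) + 4065 = (5 + 9**2) + 4065 = (5 + 81) + 4065 = 86 + 4065 = 4151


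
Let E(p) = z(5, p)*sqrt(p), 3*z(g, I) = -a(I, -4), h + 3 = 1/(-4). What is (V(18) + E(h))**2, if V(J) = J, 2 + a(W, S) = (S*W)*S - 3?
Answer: -3397/4 + 342*I*sqrt(13) ≈ -849.25 + 1233.1*I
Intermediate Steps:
a(W, S) = -5 + W*S**2 (a(W, S) = -2 + ((S*W)*S - 3) = -2 + (W*S**2 - 3) = -2 + (-3 + W*S**2) = -5 + W*S**2)
h = -13/4 (h = -3 + 1/(-4) = -3 - 1/4 = -13/4 ≈ -3.2500)
z(g, I) = 5/3 - 16*I/3 (z(g, I) = (-(-5 + I*(-4)**2))/3 = (-(-5 + I*16))/3 = (-(-5 + 16*I))/3 = (5 - 16*I)/3 = 5/3 - 16*I/3)
E(p) = sqrt(p)*(5/3 - 16*p/3) (E(p) = (5/3 - 16*p/3)*sqrt(p) = sqrt(p)*(5/3 - 16*p/3))
(V(18) + E(h))**2 = (18 + sqrt(-13/4)*(5 - 16*(-13/4))/3)**2 = (18 + (I*sqrt(13)/2)*(5 + 52)/3)**2 = (18 + (1/3)*(I*sqrt(13)/2)*57)**2 = (18 + 19*I*sqrt(13)/2)**2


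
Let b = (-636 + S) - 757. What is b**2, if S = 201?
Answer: 1420864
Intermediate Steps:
b = -1192 (b = (-636 + 201) - 757 = -435 - 757 = -1192)
b**2 = (-1192)**2 = 1420864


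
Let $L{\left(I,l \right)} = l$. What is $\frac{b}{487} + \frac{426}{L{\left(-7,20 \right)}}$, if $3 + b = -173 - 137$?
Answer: $\frac{100601}{4870} \approx 20.657$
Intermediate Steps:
$b = -313$ ($b = -3 - 310 = -313$)
$\frac{b}{487} + \frac{426}{L{\left(-7,20 \right)}} = - \frac{313}{487} + \frac{426}{20} = \left(-313\right) \frac{1}{487} + 426 \cdot \frac{1}{20} = - \frac{313}{487} + \frac{213}{10} = \frac{100601}{4870}$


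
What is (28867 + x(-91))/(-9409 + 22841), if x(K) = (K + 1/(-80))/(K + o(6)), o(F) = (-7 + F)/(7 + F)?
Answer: 2734376893/1272279040 ≈ 2.1492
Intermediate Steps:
o(F) = (-7 + F)/(7 + F)
x(K) = (-1/80 + K)/(-1/13 + K) (x(K) = (K + 1/(-80))/(K + (-7 + 6)/(7 + 6)) = (K - 1/80)/(K - 1/13) = (-1/80 + K)/(K + (1/13)*(-1)) = (-1/80 + K)/(K - 1/13) = (-1/80 + K)/(-1/13 + K))
(28867 + x(-91))/(-9409 + 22841) = (28867 + 13*(-1 + 80*(-91))/(80*(-1 + 13*(-91))))/(-9409 + 22841) = (28867 + 13*(-1 - 7280)/(80*(-1 - 1183)))/13432 = (28867 + (13/80)*(-7281)/(-1184))*(1/13432) = (28867 + (13/80)*(-1/1184)*(-7281))*(1/13432) = (28867 + 94653/94720)*(1/13432) = (2734376893/94720)*(1/13432) = 2734376893/1272279040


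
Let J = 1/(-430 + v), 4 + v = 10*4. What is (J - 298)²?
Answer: 13785812569/155236 ≈ 88806.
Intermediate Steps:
v = 36 (v = -4 + 10*4 = -4 + 40 = 36)
J = -1/394 (J = 1/(-430 + 36) = 1/(-394) = -1/394 ≈ -0.0025381)
(J - 298)² = (-1/394 - 298)² = (-117413/394)² = 13785812569/155236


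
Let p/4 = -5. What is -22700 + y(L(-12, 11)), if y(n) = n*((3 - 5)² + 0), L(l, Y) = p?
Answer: -22780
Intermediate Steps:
p = -20 (p = 4*(-5) = -20)
L(l, Y) = -20
y(n) = 4*n (y(n) = n*((-2)² + 0) = n*(4 + 0) = n*4 = 4*n)
-22700 + y(L(-12, 11)) = -22700 + 4*(-20) = -22700 - 80 = -22780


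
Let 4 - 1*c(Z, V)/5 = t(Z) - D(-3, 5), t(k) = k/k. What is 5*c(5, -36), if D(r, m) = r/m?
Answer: 60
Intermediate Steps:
t(k) = 1
c(Z, V) = 12 (c(Z, V) = 20 - 5*(1 - (-3)/5) = 20 - 5*(1 - 1*(-⅗)) = 20 - 5*(1 + ⅗) = 20 - 5*8/5 = 20 - 8 = 12)
5*c(5, -36) = 5*12 = 60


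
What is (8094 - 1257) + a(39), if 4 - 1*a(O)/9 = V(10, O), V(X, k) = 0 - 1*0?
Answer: 6873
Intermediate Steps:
V(X, k) = 0 (V(X, k) = 0 + 0 = 0)
a(O) = 36 (a(O) = 36 - 9*0 = 36 + 0 = 36)
(8094 - 1257) + a(39) = (8094 - 1257) + 36 = 6837 + 36 = 6873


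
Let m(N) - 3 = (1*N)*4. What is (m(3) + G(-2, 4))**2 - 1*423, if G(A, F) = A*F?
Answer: -374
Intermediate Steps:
m(N) = 3 + 4*N (m(N) = 3 + (1*N)*4 = 3 + N*4 = 3 + 4*N)
(m(3) + G(-2, 4))**2 - 1*423 = ((3 + 4*3) - 2*4)**2 - 1*423 = ((3 + 12) - 8)**2 - 423 = (15 - 8)**2 - 423 = 7**2 - 423 = 49 - 423 = -374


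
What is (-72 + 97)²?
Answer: 625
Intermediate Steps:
(-72 + 97)² = 25² = 625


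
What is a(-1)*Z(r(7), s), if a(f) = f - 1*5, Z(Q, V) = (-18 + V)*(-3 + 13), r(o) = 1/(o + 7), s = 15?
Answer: 180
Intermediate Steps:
r(o) = 1/(7 + o)
Z(Q, V) = -180 + 10*V (Z(Q, V) = (-18 + V)*10 = -180 + 10*V)
a(f) = -5 + f (a(f) = f - 5 = -5 + f)
a(-1)*Z(r(7), s) = (-5 - 1)*(-180 + 10*15) = -6*(-180 + 150) = -6*(-30) = 180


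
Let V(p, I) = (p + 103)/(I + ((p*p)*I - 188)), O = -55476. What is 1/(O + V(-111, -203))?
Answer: -1250777/69388104848 ≈ -1.8026e-5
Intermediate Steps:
V(p, I) = (103 + p)/(-188 + I + I*p**2) (V(p, I) = (103 + p)/(I + (p**2*I - 188)) = (103 + p)/(I + (I*p**2 - 188)) = (103 + p)/(I + (-188 + I*p**2)) = (103 + p)/(-188 + I + I*p**2))
1/(O + V(-111, -203)) = 1/(-55476 + (103 - 111)/(-188 - 203 - 203*(-111)**2)) = 1/(-55476 - 8/(-188 - 203 - 203*12321)) = 1/(-55476 - 8/(-188 - 203 - 2501163)) = 1/(-55476 - 8/(-2501554)) = 1/(-55476 - 1/2501554*(-8)) = 1/(-55476 + 4/1250777) = 1/(-69388104848/1250777) = -1250777/69388104848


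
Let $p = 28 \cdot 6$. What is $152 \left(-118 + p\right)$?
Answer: $7600$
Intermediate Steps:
$p = 168$
$152 \left(-118 + p\right) = 152 \left(-118 + 168\right) = 152 \cdot 50 = 7600$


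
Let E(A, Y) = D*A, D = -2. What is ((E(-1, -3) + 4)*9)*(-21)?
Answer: -1134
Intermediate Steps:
E(A, Y) = -2*A
((E(-1, -3) + 4)*9)*(-21) = ((-2*(-1) + 4)*9)*(-21) = ((2 + 4)*9)*(-21) = (6*9)*(-21) = 54*(-21) = -1134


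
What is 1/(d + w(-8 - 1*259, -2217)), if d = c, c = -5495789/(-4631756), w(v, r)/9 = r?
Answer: -4631756/92411931679 ≈ -5.0121e-5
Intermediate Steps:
w(v, r) = 9*r
c = 5495789/4631756 (c = -5495789*(-1/4631756) = 5495789/4631756 ≈ 1.1865)
d = 5495789/4631756 ≈ 1.1865
1/(d + w(-8 - 1*259, -2217)) = 1/(5495789/4631756 + 9*(-2217)) = 1/(5495789/4631756 - 19953) = 1/(-92411931679/4631756) = -4631756/92411931679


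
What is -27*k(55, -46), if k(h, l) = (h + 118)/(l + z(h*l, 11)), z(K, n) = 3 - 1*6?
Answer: 4671/49 ≈ 95.327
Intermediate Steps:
z(K, n) = -3 (z(K, n) = 3 - 6 = -3)
k(h, l) = (118 + h)/(-3 + l) (k(h, l) = (h + 118)/(l - 3) = (118 + h)/(-3 + l))
-27*k(55, -46) = -27*(118 + 55)/(-3 - 46) = -27*173/(-49) = -(-27)*173/49 = -27*(-173/49) = 4671/49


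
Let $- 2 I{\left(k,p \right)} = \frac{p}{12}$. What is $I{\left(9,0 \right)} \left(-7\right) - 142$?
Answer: $-142$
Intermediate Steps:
$I{\left(k,p \right)} = - \frac{p}{24}$ ($I{\left(k,p \right)} = - \frac{p \frac{1}{12}}{2} = - \frac{\frac{1}{12} p}{2} = - \frac{p}{24}$)
$I{\left(9,0 \right)} \left(-7\right) - 142 = \left(- \frac{1}{24}\right) 0 \left(-7\right) - 142 = 0 \left(-7\right) - 142 = 0 - 142 = -142$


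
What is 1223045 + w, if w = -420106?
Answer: 802939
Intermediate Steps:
1223045 + w = 1223045 - 420106 = 802939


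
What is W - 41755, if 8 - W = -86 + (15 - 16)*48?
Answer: -41613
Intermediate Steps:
W = 142 (W = 8 - (-86 + (15 - 16)*48) = 8 - (-86 - 1*48) = 8 - (-86 - 48) = 8 - 1*(-134) = 8 + 134 = 142)
W - 41755 = 142 - 41755 = -41613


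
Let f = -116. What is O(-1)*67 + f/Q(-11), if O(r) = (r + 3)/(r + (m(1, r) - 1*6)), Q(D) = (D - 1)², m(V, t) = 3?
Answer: -1235/36 ≈ -34.306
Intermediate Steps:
Q(D) = (-1 + D)²
O(r) = (3 + r)/(-3 + r) (O(r) = (r + 3)/(r + (3 - 1*6)) = (3 + r)/(r + (3 - 6)) = (3 + r)/(r - 3) = (3 + r)/(-3 + r))
O(-1)*67 + f/Q(-11) = ((3 - 1)/(-3 - 1))*67 - 116/(-1 - 11)² = (2/(-4))*67 - 116/((-12)²) = -¼*2*67 - 116/144 = -½*67 - 116*1/144 = -67/2 - 29/36 = -1235/36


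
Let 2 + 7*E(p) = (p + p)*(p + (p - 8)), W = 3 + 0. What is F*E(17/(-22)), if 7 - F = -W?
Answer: 15430/847 ≈ 18.217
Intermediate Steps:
W = 3
E(p) = -2/7 + 2*p*(-8 + 2*p)/7 (E(p) = -2/7 + ((p + p)*(p + (p - 8)))/7 = -2/7 + ((2*p)*(p + (-8 + p)))/7 = -2/7 + ((2*p)*(-8 + 2*p))/7 = -2/7 + (2*p*(-8 + 2*p))/7 = -2/7 + 2*p*(-8 + 2*p)/7)
F = 10 (F = 7 - (-1)*3 = 7 - 1*(-3) = 7 + 3 = 10)
F*E(17/(-22)) = 10*(-2/7 - 272/(7*(-22)) + 4*(17/(-22))**2/7) = 10*(-2/7 - 272*(-1)/(7*22) + 4*(17*(-1/22))**2/7) = 10*(-2/7 - 16/7*(-17/22) + 4*(-17/22)**2/7) = 10*(-2/7 + 136/77 + (4/7)*(289/484)) = 10*(-2/7 + 136/77 + 289/847) = 10*(1543/847) = 15430/847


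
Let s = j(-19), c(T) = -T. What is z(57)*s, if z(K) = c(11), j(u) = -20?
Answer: 220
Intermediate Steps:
s = -20
z(K) = -11 (z(K) = -1*11 = -11)
z(57)*s = -11*(-20) = 220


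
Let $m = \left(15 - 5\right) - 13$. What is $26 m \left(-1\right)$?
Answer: $78$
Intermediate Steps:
$m = -3$ ($m = 10 - 13 = -3$)
$26 m \left(-1\right) = 26 \left(-3\right) \left(-1\right) = \left(-78\right) \left(-1\right) = 78$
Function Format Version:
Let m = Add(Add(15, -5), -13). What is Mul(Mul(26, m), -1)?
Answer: 78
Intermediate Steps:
m = -3 (m = Add(10, -13) = -3)
Mul(Mul(26, m), -1) = Mul(Mul(26, -3), -1) = Mul(-78, -1) = 78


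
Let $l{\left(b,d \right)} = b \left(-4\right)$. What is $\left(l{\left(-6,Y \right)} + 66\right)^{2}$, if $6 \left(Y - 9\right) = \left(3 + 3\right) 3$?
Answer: $8100$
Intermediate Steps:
$Y = 12$ ($Y = 9 + \frac{\left(3 + 3\right) 3}{6} = 9 + \frac{6 \cdot 3}{6} = 9 + \frac{1}{6} \cdot 18 = 9 + 3 = 12$)
$l{\left(b,d \right)} = - 4 b$
$\left(l{\left(-6,Y \right)} + 66\right)^{2} = \left(\left(-4\right) \left(-6\right) + 66\right)^{2} = \left(24 + 66\right)^{2} = 90^{2} = 8100$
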